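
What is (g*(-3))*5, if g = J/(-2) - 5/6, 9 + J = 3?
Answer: -65/2 ≈ -32.500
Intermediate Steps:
J = -6 (J = -9 + 3 = -6)
g = 13/6 (g = -6/(-2) - 5/6 = -6*(-½) - 5*⅙ = 3 - ⅚ = 13/6 ≈ 2.1667)
(g*(-3))*5 = ((13/6)*(-3))*5 = -13/2*5 = -65/2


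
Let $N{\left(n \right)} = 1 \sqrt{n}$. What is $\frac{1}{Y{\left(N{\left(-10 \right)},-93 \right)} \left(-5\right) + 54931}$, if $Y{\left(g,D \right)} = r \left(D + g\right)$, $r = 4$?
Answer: $\frac{56791}{3225221681} + \frac{20 i \sqrt{10}}{3225221681} \approx 1.7608 \cdot 10^{-5} + 1.961 \cdot 10^{-8} i$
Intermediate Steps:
$N{\left(n \right)} = \sqrt{n}$
$Y{\left(g,D \right)} = 4 D + 4 g$ ($Y{\left(g,D \right)} = 4 \left(D + g\right) = 4 D + 4 g$)
$\frac{1}{Y{\left(N{\left(-10 \right)},-93 \right)} \left(-5\right) + 54931} = \frac{1}{\left(4 \left(-93\right) + 4 \sqrt{-10}\right) \left(-5\right) + 54931} = \frac{1}{\left(-372 + 4 i \sqrt{10}\right) \left(-5\right) + 54931} = \frac{1}{\left(1860 - 20 i \sqrt{10}\right) + 54931} = \frac{1}{56791 - 20 i \sqrt{10}}$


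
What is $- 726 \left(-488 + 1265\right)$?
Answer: $-564102$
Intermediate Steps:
$- 726 \left(-488 + 1265\right) = \left(-726\right) 777 = -564102$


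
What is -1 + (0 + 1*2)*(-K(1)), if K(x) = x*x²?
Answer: -3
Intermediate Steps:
K(x) = x³
-1 + (0 + 1*2)*(-K(1)) = -1 + (0 + 1*2)*(-1*1³) = -1 + (0 + 2)*(-1*1) = -1 + 2*(-1) = -1 - 2 = -3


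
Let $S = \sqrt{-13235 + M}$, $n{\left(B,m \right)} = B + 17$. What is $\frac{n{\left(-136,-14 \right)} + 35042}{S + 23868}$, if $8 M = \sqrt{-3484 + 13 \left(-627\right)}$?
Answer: $\frac{139692}{95472 + \sqrt{2} \sqrt{-105880 + i \sqrt{11635}}} \approx 1.4631 - 0.0070523 i$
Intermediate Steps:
$n{\left(B,m \right)} = 17 + B$
$M = \frac{i \sqrt{11635}}{8}$ ($M = \frac{\sqrt{-3484 + 13 \left(-627\right)}}{8} = \frac{\sqrt{-3484 - 8151}}{8} = \frac{\sqrt{-11635}}{8} = \frac{i \sqrt{11635}}{8} \approx 13.483 i$)
$S = \sqrt{-13235 + \frac{i \sqrt{11635}}{8}} \approx 0.0586 + 115.04 i$
$\frac{n{\left(-136,-14 \right)} + 35042}{S + 23868} = \frac{\left(17 - 136\right) + 35042}{\frac{\sqrt{-211760 + 2 i \sqrt{11635}}}{4} + 23868} = \frac{-119 + 35042}{23868 + \frac{\sqrt{-211760 + 2 i \sqrt{11635}}}{4}} = \frac{34923}{23868 + \frac{\sqrt{-211760 + 2 i \sqrt{11635}}}{4}}$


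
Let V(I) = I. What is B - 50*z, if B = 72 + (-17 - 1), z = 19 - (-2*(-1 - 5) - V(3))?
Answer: -446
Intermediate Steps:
z = 10 (z = 19 - (-2*(-1 - 5) - 1*3) = 19 - (-2*(-6) - 3) = 19 - (12 - 3) = 19 - 1*9 = 19 - 9 = 10)
B = 54 (B = 72 - 18 = 54)
B - 50*z = 54 - 50*10 = 54 - 500 = -446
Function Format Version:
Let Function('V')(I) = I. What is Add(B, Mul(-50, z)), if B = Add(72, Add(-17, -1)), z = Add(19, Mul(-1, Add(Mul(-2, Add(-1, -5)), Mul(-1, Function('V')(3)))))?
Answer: -446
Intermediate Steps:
z = 10 (z = Add(19, Mul(-1, Add(Mul(-2, Add(-1, -5)), Mul(-1, 3)))) = Add(19, Mul(-1, Add(Mul(-2, -6), -3))) = Add(19, Mul(-1, Add(12, -3))) = Add(19, Mul(-1, 9)) = Add(19, -9) = 10)
B = 54 (B = Add(72, -18) = 54)
Add(B, Mul(-50, z)) = Add(54, Mul(-50, 10)) = Add(54, -500) = -446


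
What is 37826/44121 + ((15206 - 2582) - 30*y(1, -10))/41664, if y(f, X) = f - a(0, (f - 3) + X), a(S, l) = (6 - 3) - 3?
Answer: 50753389/43768032 ≈ 1.1596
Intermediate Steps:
a(S, l) = 0 (a(S, l) = 3 - 3 = 0)
y(f, X) = f (y(f, X) = f - 1*0 = f + 0 = f)
37826/44121 + ((15206 - 2582) - 30*y(1, -10))/41664 = 37826/44121 + ((15206 - 2582) - 30*1)/41664 = 37826*(1/44121) + (12624 - 30)*(1/41664) = 37826/44121 + 12594*(1/41664) = 37826/44121 + 2099/6944 = 50753389/43768032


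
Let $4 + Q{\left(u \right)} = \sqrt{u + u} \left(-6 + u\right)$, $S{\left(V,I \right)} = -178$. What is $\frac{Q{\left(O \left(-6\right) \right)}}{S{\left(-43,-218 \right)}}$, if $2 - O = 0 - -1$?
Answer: $\frac{2}{89} + \frac{12 i \sqrt{3}}{89} \approx 0.022472 + 0.23354 i$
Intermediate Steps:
$O = 1$ ($O = 2 - \left(0 - -1\right) = 2 - \left(0 + 1\right) = 2 - 1 = 1$)
$Q{\left(u \right)} = -4 + \sqrt{2} \sqrt{u} \left(-6 + u\right)$ ($Q{\left(u \right)} = -4 + \sqrt{u + u} \left(-6 + u\right) = -4 + \sqrt{2 u} \left(-6 + u\right) = -4 + \sqrt{2} \sqrt{u} \left(-6 + u\right)$)
$\frac{Q{\left(O \left(-6\right) \right)}}{S{\left(-43,-218 \right)}} = \frac{-4 + \sqrt{2} \left(1 \left(-6\right)\right)^{\frac{3}{2}} - 6 \sqrt{2} \sqrt{1 \left(-6\right)}}{-178} = \left(-4 + \sqrt{2} \left(-6\right)^{\frac{3}{2}} - 6 \sqrt{2} \sqrt{-6}\right) \left(- \frac{1}{178}\right) = \left(-4 + \sqrt{2} \left(- 6 i \sqrt{6}\right) - 6 \sqrt{2} i \sqrt{6}\right) \left(- \frac{1}{178}\right) = \left(-4 - 12 i \sqrt{3} - 12 i \sqrt{3}\right) \left(- \frac{1}{178}\right) = \left(-4 - 24 i \sqrt{3}\right) \left(- \frac{1}{178}\right) = \frac{2}{89} + \frac{12 i \sqrt{3}}{89}$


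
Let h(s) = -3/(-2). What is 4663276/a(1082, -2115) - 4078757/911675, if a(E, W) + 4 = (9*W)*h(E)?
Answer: -8735734343141/52068494275 ≈ -167.77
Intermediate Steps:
h(s) = 3/2 (h(s) = -3*(-½) = 3/2)
a(E, W) = -4 + 27*W/2 (a(E, W) = -4 + (9*W)*(3/2) = -4 + 27*W/2)
4663276/a(1082, -2115) - 4078757/911675 = 4663276/(-4 + (27/2)*(-2115)) - 4078757/911675 = 4663276/(-4 - 57105/2) - 4078757*1/911675 = 4663276/(-57113/2) - 4078757/911675 = 4663276*(-2/57113) - 4078757/911675 = -9326552/57113 - 4078757/911675 = -8735734343141/52068494275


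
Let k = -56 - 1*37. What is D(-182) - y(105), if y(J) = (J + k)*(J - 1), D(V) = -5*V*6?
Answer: 4212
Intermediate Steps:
k = -93 (k = -56 - 37 = -93)
D(V) = -30*V
y(J) = (-1 + J)*(-93 + J) (y(J) = (J - 93)*(J - 1) = (-93 + J)*(-1 + J) = (-1 + J)*(-93 + J))
D(-182) - y(105) = -30*(-182) - (93 + 105**2 - 94*105) = 5460 - (93 + 11025 - 9870) = 5460 - 1*1248 = 5460 - 1248 = 4212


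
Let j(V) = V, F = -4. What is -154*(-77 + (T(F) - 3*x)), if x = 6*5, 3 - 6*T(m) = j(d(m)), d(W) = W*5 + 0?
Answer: 75383/3 ≈ 25128.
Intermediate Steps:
d(W) = 5*W (d(W) = 5*W + 0 = 5*W)
T(m) = ½ - 5*m/6
x = 30
-154*(-77 + (T(F) - 3*x)) = -154*(-77 + ((½ - ⅚*(-4)) - 3*30)) = -154*(-77 + ((½ + 10/3) - 90)) = -154*(-77 + (23/6 - 90)) = -154*(-77 - 517/6) = -154*(-979/6) = 75383/3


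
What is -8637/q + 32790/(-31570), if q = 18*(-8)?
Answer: 8931611/151536 ≈ 58.941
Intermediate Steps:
q = -144
-8637/q + 32790/(-31570) = -8637/(-144) + 32790/(-31570) = -8637*(-1/144) + 32790*(-1/31570) = 2879/48 - 3279/3157 = 8931611/151536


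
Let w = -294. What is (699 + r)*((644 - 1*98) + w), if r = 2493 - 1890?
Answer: 328104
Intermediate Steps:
r = 603
(699 + r)*((644 - 1*98) + w) = (699 + 603)*((644 - 1*98) - 294) = 1302*((644 - 98) - 294) = 1302*(546 - 294) = 1302*252 = 328104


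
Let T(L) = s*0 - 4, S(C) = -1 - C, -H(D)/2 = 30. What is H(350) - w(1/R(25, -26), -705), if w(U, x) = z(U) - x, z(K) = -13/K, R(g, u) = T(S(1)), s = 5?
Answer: -817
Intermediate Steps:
H(D) = -60 (H(D) = -2*30 = -60)
T(L) = -4 (T(L) = 5*0 - 4 = 0 - 4 = -4)
R(g, u) = -4
w(U, x) = -x - 13/U (w(U, x) = -13/U - x = -x - 13/U)
H(350) - w(1/R(25, -26), -705) = -60 - (-1*(-705) - 13/(1/(-4))) = -60 - (705 - 13/(-1/4)) = -60 - (705 - 13*(-4)) = -60 - (705 + 52) = -60 - 1*757 = -60 - 757 = -817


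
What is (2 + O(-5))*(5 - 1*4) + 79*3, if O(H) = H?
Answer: 234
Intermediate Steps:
(2 + O(-5))*(5 - 1*4) + 79*3 = (2 - 5)*(5 - 1*4) + 79*3 = -3*(5 - 4) + 237 = -3*1 + 237 = -3 + 237 = 234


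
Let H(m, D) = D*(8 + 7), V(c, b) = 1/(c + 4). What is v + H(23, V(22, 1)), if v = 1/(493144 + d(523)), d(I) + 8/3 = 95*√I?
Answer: 32829908761587/56904975168626 - 855*√523/2188652891101 ≈ 0.57693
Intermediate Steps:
V(c, b) = 1/(4 + c)
d(I) = -8/3 + 95*√I
H(m, D) = 15*D (H(m, D) = D*15 = 15*D)
v = 1/(1479424/3 + 95*√523) (v = 1/(493144 + (-8/3 + 95*√523)) = 1/(1479424/3 + 95*√523) ≈ 2.0189e-6)
v + H(23, V(22, 1)) = (4438272/2188652891101 - 855*√523/2188652891101) + 15/(4 + 22) = (4438272/2188652891101 - 855*√523/2188652891101) + 15/26 = 32829908761587/56904975168626 - 855*√523/2188652891101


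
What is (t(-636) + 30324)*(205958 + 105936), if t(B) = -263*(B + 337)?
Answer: 33984282134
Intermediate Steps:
t(B) = -88631 - 263*B (t(B) = -263*(337 + B) = -88631 - 263*B)
(t(-636) + 30324)*(205958 + 105936) = ((-88631 - 263*(-636)) + 30324)*(205958 + 105936) = ((-88631 + 167268) + 30324)*311894 = (78637 + 30324)*311894 = 108961*311894 = 33984282134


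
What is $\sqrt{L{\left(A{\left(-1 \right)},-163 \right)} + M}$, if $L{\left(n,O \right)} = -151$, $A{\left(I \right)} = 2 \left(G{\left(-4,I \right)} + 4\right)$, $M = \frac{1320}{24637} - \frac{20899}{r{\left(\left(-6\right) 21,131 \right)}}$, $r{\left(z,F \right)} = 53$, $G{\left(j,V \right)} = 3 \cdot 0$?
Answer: $\frac{3 i \sqrt{103298551622806}}{1305761} \approx 23.351 i$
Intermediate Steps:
$G{\left(j,V \right)} = 0$
$M = - \frac{514818703}{1305761}$ ($M = \frac{1320}{24637} - \frac{20899}{53} = - \frac{514818703}{1305761} \approx -394.27$)
$A{\left(I \right)} = 8$ ($A{\left(I \right)} = 2 \left(0 + 4\right) = 2 \cdot 4 = 8$)
$\sqrt{L{\left(A{\left(-1 \right)},-163 \right)} + M} = \sqrt{-151 - \frac{514818703}{1305761}} = \sqrt{- \frac{711988614}{1305761}} = \frac{3 i \sqrt{103298551622806}}{1305761}$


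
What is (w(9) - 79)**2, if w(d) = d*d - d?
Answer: 49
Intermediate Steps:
w(d) = d**2 - d
(w(9) - 79)**2 = (9*(-1 + 9) - 79)**2 = (9*8 - 79)**2 = (72 - 79)**2 = (-7)**2 = 49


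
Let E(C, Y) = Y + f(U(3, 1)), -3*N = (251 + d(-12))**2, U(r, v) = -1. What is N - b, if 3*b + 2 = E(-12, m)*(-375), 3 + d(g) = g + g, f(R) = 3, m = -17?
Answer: -55424/3 ≈ -18475.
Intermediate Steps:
d(g) = -3 + 2*g (d(g) = -3 + (g + g) = -3 + 2*g)
N = -50176/3 (N = -(251 + (-3 + 2*(-12)))**2/3 = -(251 + (-3 - 24))**2/3 = -(251 - 27)**2/3 = -1/3*224**2 = -1/3*50176 = -50176/3 ≈ -16725.)
E(C, Y) = 3 + Y (E(C, Y) = Y + 3 = 3 + Y)
b = 5248/3 (b = -2/3 + ((3 - 17)*(-375))/3 = -2/3 + (-14*(-375))/3 = -2/3 + (1/3)*5250 = -2/3 + 1750 = 5248/3 ≈ 1749.3)
N - b = -50176/3 - 1*5248/3 = -50176/3 - 5248/3 = -55424/3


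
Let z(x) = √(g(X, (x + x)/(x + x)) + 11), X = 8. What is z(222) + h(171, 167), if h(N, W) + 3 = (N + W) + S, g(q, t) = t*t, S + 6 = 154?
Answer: 483 + 2*√3 ≈ 486.46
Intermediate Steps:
S = 148 (S = -6 + 154 = 148)
g(q, t) = t²
h(N, W) = 145 + N + W (h(N, W) = -3 + ((N + W) + 148) = -3 + (148 + N + W) = 145 + N + W)
z(x) = 2*√3 (z(x) = √(((x + x)/(x + x))² + 11) = √(((2*x)/((2*x)))² + 11) = √(((2*x)*(1/(2*x)))² + 11) = √(1² + 11) = √(1 + 11) = √12 = 2*√3)
z(222) + h(171, 167) = 2*√3 + (145 + 171 + 167) = 2*√3 + 483 = 483 + 2*√3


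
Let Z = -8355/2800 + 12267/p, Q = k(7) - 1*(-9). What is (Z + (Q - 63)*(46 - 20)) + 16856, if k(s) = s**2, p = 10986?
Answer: 17148256679/1025360 ≈ 16724.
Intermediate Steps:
Q = 58 (Q = 7**2 - 1*(-9) = 49 + 9 = 58)
Z = -1914681/1025360 (Z = -8355/2800 + 12267/10986 = -8355*1/2800 + 12267*(1/10986) = -1671/560 + 4089/3662 = -1914681/1025360 ≈ -1.8673)
(Z + (Q - 63)*(46 - 20)) + 16856 = (-1914681/1025360 + (58 - 63)*(46 - 20)) + 16856 = (-1914681/1025360 - 5*26) + 16856 = (-1914681/1025360 - 130) + 16856 = -135211481/1025360 + 16856 = 17148256679/1025360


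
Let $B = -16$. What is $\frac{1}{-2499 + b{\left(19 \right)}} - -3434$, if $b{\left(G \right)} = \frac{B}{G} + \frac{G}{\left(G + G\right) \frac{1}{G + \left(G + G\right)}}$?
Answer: $\frac{322490336}{93911} \approx 3434.0$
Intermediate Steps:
$b{\left(G \right)} = - \frac{16}{G} + \frac{3 G}{2}$ ($b{\left(G \right)} = - \frac{16}{G} + \frac{G}{\left(G + G\right) \frac{1}{G + \left(G + G\right)}} = - \frac{16}{G} + \frac{G}{2 G \frac{1}{G + 2 G}} = - \frac{16}{G} + \frac{G}{2 G \frac{1}{3 G}} = - \frac{16}{G} + \frac{G}{\frac{2}{3}} = - \frac{16}{G} + G \frac{3}{2} = - \frac{16}{G} + \frac{3 G}{2}$)
$\frac{1}{-2499 + b{\left(19 \right)}} - -3434 = \frac{1}{-2499 + \left(- \frac{16}{19} + \frac{3}{2} \cdot 19\right)} - -3434 = \frac{1}{-2499 + \left(\left(-16\right) \frac{1}{19} + \frac{57}{2}\right)} + 3434 = \frac{1}{-2499 + \left(- \frac{16}{19} + \frac{57}{2}\right)} + 3434 = \frac{1}{-2499 + \frac{1051}{38}} + 3434 = \frac{1}{- \frac{93911}{38}} + 3434 = - \frac{38}{93911} + 3434 = \frac{322490336}{93911}$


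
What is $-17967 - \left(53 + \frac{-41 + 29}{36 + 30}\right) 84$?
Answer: $- \frac{246441}{11} \approx -22404.0$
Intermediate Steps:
$-17967 - \left(53 + \frac{-41 + 29}{36 + 30}\right) 84 = -17967 - \left(53 - \frac{12}{66}\right) 84 = -17967 - \left(53 - \frac{2}{11}\right) 84 = -17967 - \frac{581}{11} \cdot 84 = -17967 - \frac{48804}{11} = - \frac{246441}{11}$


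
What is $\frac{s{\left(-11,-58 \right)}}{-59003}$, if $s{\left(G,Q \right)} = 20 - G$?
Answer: $- \frac{31}{59003} \approx -0.0005254$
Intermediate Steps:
$\frac{s{\left(-11,-58 \right)}}{-59003} = \frac{20 - -11}{-59003} = \left(20 + 11\right) \left(- \frac{1}{59003}\right) = 31 \left(- \frac{1}{59003}\right) = - \frac{31}{59003}$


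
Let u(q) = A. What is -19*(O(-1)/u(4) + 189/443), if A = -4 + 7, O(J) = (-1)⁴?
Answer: -19190/1329 ≈ -14.439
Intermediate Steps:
O(J) = 1
A = 3
u(q) = 3
-19*(O(-1)/u(4) + 189/443) = -19*(1/3 + 189/443) = -19*(1*(⅓) + 189*(1/443)) = -19*(⅓ + 189/443) = -19*1010/1329 = -19190/1329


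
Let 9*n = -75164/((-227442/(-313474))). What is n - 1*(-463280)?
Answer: 462381004052/1023489 ≈ 4.5177e+5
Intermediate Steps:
n = -11780979868/1023489 (n = (-75164/((-227442/(-313474))))/9 = (-75164/((-227442*(-1/313474))))/9 = (-75164/113721/156737)/9 = (-75164*156737/113721)/9 = (⅑)*(-11780979868/113721) = -11780979868/1023489 ≈ -11511.)
n - 1*(-463280) = -11780979868/1023489 - 1*(-463280) = -11780979868/1023489 + 463280 = 462381004052/1023489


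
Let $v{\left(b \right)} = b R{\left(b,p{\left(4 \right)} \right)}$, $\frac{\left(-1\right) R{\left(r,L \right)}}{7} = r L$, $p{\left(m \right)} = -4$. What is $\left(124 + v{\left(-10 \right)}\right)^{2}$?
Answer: $8549776$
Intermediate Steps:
$R{\left(r,L \right)} = - 7 L r$ ($R{\left(r,L \right)} = - 7 r L = - 7 L r$)
$v{\left(b \right)} = 28 b^{2}$ ($v{\left(b \right)} = b \left(\left(-7\right) \left(-4\right) b\right) = b 28 b = 28 b^{2}$)
$\left(124 + v{\left(-10 \right)}\right)^{2} = \left(124 + 28 \left(-10\right)^{2}\right)^{2} = \left(124 + 28 \cdot 100\right)^{2} = \left(124 + 2800\right)^{2} = 2924^{2} = 8549776$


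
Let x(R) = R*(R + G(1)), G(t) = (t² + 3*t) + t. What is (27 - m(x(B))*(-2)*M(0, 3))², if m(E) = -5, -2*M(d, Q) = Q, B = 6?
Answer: 1764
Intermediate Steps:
G(t) = t² + 4*t
x(R) = R*(5 + R) (x(R) = R*(R + 1*(4 + 1)) = R*(R + 1*5) = R*(R + 5) = R*(5 + R))
M(d, Q) = -Q/2
(27 - m(x(B))*(-2)*M(0, 3))² = (27 - (-5*(-2))*(-½*3))² = (27 - 10*(-3)/2)² = (27 - 1*(-15))² = (27 + 15)² = 42² = 1764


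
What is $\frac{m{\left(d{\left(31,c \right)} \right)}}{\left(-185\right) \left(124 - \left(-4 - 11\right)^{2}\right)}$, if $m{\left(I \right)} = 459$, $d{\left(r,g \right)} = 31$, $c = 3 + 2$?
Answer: $\frac{459}{18685} \approx 0.024565$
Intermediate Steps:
$c = 5$
$\frac{m{\left(d{\left(31,c \right)} \right)}}{\left(-185\right) \left(124 - \left(-4 - 11\right)^{2}\right)} = \frac{459}{\left(-185\right) \left(124 - \left(-4 - 11\right)^{2}\right)} = \frac{459}{\left(-185\right) \left(124 - \left(-15\right)^{2}\right)} = \frac{459}{\left(-185\right) \left(124 - 225\right)} = \frac{459}{\left(-185\right) \left(-101\right)} = \frac{459}{18685}$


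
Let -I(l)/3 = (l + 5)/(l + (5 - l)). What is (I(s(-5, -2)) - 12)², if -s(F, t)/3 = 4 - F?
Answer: 36/25 ≈ 1.4400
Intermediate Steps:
s(F, t) = -12 + 3*F (s(F, t) = -3*(4 - F) = -12 + 3*F)
I(l) = -3 - 3*l/5 (I(l) = -3*(l + 5)/(l + (5 - l)) = -3*(5 + l)/5 = -3*(1 + l/5) = -3 - 3*l/5)
(I(s(-5, -2)) - 12)² = ((-3 - 3*(-12 + 3*(-5))/5) - 12)² = ((-3 - 3*(-12 - 15)/5) - 12)² = ((-3 - ⅗*(-27)) - 12)² = ((-3 + 81/5) - 12)² = (66/5 - 12)² = (6/5)² = 36/25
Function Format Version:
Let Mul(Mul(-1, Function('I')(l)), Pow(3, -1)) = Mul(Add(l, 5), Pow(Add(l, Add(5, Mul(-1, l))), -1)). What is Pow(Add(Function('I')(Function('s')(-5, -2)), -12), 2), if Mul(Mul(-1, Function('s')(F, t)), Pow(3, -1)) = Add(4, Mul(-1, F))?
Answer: Rational(36, 25) ≈ 1.4400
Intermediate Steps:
Function('s')(F, t) = Add(-12, Mul(3, F)) (Function('s')(F, t) = Mul(-3, Add(4, Mul(-1, F))) = Add(-12, Mul(3, F)))
Function('I')(l) = Add(-3, Mul(Rational(-3, 5), l)) (Function('I')(l) = Mul(-3, Mul(Add(l, 5), Pow(Add(l, Add(5, Mul(-1, l))), -1))) = Mul(-3, Mul(Add(5, l), Pow(5, -1))) = Mul(-3, Mul(Add(5, l), Rational(1, 5))) = Mul(-3, Add(1, Mul(Rational(1, 5), l))) = Add(-3, Mul(Rational(-3, 5), l)))
Pow(Add(Function('I')(Function('s')(-5, -2)), -12), 2) = Pow(Add(Add(-3, Mul(Rational(-3, 5), Add(-12, Mul(3, -5)))), -12), 2) = Pow(Add(Add(-3, Mul(Rational(-3, 5), Add(-12, -15))), -12), 2) = Pow(Add(Add(-3, Mul(Rational(-3, 5), -27)), -12), 2) = Pow(Add(Add(-3, Rational(81, 5)), -12), 2) = Pow(Add(Rational(66, 5), -12), 2) = Pow(Rational(6, 5), 2) = Rational(36, 25)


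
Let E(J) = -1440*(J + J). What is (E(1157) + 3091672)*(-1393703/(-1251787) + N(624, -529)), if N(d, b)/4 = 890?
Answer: -1072036686166424/1251787 ≈ -8.5640e+8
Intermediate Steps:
N(d, b) = 3560 (N(d, b) = 4*890 = 3560)
E(J) = -2880*J
(E(1157) + 3091672)*(-1393703/(-1251787) + N(624, -529)) = (-2880*1157 + 3091672)*(-1393703/(-1251787) + 3560) = (-3332160 + 3091672)*(-1393703*(-1/1251787) + 3560) = -240488*(1393703/1251787 + 3560) = -240488*4457755423/1251787 = -1072036686166424/1251787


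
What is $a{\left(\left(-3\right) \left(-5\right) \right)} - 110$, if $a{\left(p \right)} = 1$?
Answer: $-109$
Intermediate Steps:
$a{\left(\left(-3\right) \left(-5\right) \right)} - 110 = 1 - 110 = -109$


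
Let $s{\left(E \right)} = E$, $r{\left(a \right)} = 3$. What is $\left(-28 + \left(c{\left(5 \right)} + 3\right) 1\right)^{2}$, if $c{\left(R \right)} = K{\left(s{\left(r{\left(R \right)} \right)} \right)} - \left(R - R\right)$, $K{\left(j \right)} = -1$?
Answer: $676$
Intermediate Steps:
$c{\left(R \right)} = -1$ ($c{\left(R \right)} = -1 - \left(R - R\right) = -1 - 0 = -1 + 0 = -1$)
$\left(-28 + \left(c{\left(5 \right)} + 3\right) 1\right)^{2} = \left(-28 + \left(-1 + 3\right) 1\right)^{2} = \left(-28 + 2 \cdot 1\right)^{2} = \left(-28 + 2\right)^{2} = \left(-26\right)^{2} = 676$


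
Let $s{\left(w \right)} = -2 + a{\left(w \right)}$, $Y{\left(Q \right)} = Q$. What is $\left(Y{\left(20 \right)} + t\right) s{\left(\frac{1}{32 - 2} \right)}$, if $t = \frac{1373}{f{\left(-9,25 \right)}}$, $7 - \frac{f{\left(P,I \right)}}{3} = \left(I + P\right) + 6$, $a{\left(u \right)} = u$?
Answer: $\frac{27907}{1350} \approx 20.672$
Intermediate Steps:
$f{\left(P,I \right)} = 3 - 3 I - 3 P$ ($f{\left(P,I \right)} = 21 - 3 \left(\left(I + P\right) + 6\right) = 21 - 3 \left(6 + I + P\right) = 21 - \left(18 + 3 I + 3 P\right) = 3 - 3 I - 3 P$)
$s{\left(w \right)} = -2 + w$
$t = - \frac{1373}{45}$ ($t = \frac{1373}{3 - 75 - -27} = \frac{1373}{3 - 75 + 27} = \frac{1373}{-45} = 1373 \left(- \frac{1}{45}\right) = - \frac{1373}{45} \approx -30.511$)
$\left(Y{\left(20 \right)} + t\right) s{\left(\frac{1}{32 - 2} \right)} = \left(20 - \frac{1373}{45}\right) \left(-2 + \frac{1}{32 - 2}\right) = - \frac{473 \left(-2 + \frac{1}{30}\right)}{45} = \left(- \frac{473}{45}\right) \left(- \frac{59}{30}\right) = \frac{27907}{1350}$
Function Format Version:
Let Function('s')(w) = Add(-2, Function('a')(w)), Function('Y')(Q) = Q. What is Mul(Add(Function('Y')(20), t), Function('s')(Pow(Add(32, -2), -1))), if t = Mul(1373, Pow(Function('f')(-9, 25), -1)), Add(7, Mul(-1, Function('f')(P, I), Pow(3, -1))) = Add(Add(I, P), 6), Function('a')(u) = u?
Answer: Rational(27907, 1350) ≈ 20.672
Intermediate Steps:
Function('f')(P, I) = Add(3, Mul(-3, I), Mul(-3, P)) (Function('f')(P, I) = Add(21, Mul(-3, Add(Add(I, P), 6))) = Add(21, Mul(-3, Add(6, I, P))) = Add(21, Add(-18, Mul(-3, I), Mul(-3, P))) = Add(3, Mul(-3, I), Mul(-3, P)))
Function('s')(w) = Add(-2, w)
t = Rational(-1373, 45) (t = Mul(1373, Pow(Add(3, Mul(-3, 25), Mul(-3, -9)), -1)) = Mul(1373, Pow(Add(3, -75, 27), -1)) = Mul(1373, Pow(-45, -1)) = Mul(1373, Rational(-1, 45)) = Rational(-1373, 45) ≈ -30.511)
Mul(Add(Function('Y')(20), t), Function('s')(Pow(Add(32, -2), -1))) = Mul(Add(20, Rational(-1373, 45)), Add(-2, Pow(Add(32, -2), -1))) = Mul(Rational(-473, 45), Add(-2, Pow(30, -1))) = Mul(Rational(-473, 45), Add(-2, Rational(1, 30))) = Mul(Rational(-473, 45), Rational(-59, 30)) = Rational(27907, 1350)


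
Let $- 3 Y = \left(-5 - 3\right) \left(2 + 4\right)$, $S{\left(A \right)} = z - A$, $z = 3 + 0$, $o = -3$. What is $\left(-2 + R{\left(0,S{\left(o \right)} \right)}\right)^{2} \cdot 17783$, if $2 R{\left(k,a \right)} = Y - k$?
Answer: $640188$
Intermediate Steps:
$z = 3$
$S{\left(A \right)} = 3 - A$
$Y = 16$ ($Y = - \frac{\left(-5 - 3\right) \left(2 + 4\right)}{3} = - \frac{\left(-8\right) 6}{3} = \left(- \frac{1}{3}\right) \left(-48\right) = 16$)
$R{\left(k,a \right)} = 8 - \frac{k}{2}$ ($R{\left(k,a \right)} = \frac{16 - k}{2} = 8 - \frac{k}{2}$)
$\left(-2 + R{\left(0,S{\left(o \right)} \right)}\right)^{2} \cdot 17783 = \left(-2 + \left(8 - 0\right)\right)^{2} \cdot 17783 = \left(-2 + \left(8 + 0\right)\right)^{2} \cdot 17783 = \left(-2 + 8\right)^{2} \cdot 17783 = 6^{2} \cdot 17783 = 36 \cdot 17783 = 640188$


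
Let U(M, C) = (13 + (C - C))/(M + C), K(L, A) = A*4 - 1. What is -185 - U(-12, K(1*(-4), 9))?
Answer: -4268/23 ≈ -185.57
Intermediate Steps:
K(L, A) = -1 + 4*A (K(L, A) = 4*A - 1 = -1 + 4*A)
U(M, C) = 13/(C + M) (U(M, C) = (13 + 0)/(C + M) = 13/(C + M))
-185 - U(-12, K(1*(-4), 9)) = -185 - 13/((-1 + 4*9) - 12) = -185 - 13/((-1 + 36) - 12) = -185 - 13/(35 - 12) = -185 - 13/23 = -4268/23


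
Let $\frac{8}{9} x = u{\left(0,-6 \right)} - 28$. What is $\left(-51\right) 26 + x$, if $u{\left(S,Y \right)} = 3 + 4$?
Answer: $- \frac{10797}{8} \approx -1349.6$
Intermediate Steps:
$u{\left(S,Y \right)} = 7$
$x = - \frac{189}{8}$ ($x = \frac{9 \left(7 - 28\right)}{8} = \frac{9}{8} \left(-21\right) = - \frac{189}{8} \approx -23.625$)
$\left(-51\right) 26 + x = \left(-51\right) 26 - \frac{189}{8} = -1326 - \frac{189}{8} = - \frac{10797}{8}$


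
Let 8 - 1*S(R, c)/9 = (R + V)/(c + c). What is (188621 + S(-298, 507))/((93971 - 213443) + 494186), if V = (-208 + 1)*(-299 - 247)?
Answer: 31720031/63326666 ≈ 0.50090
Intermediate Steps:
V = 113022 (V = -207*(-546) = 113022)
S(R, c) = 72 - 9*(113022 + R)/(2*c) (S(R, c) = 72 - 9*(R + 113022)/(c + c) = 72 - 9*(113022 + R)/(2*c))
(188621 + S(-298, 507))/((93971 - 213443) + 494186) = (188621 + (9/2)*(-113022 - 1*(-298) + 16*507)/507)/((93971 - 213443) + 494186) = (188621 + (9/2)*(1/507)*(-113022 + 298 + 8112))/(-119472 + 494186) = (188621 + (9/2)*(1/507)*(-104612))/374714 = (188621 - 156918/169)*(1/374714) = (31720031/169)*(1/374714) = 31720031/63326666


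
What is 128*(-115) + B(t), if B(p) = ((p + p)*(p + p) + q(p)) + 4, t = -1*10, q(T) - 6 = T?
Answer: -14320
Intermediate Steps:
q(T) = 6 + T
t = -10
B(p) = 10 + p + 4*p**2 (B(p) = ((p + p)*(p + p) + (6 + p)) + 4 = ((2*p)*(2*p) + (6 + p)) + 4 = (4*p**2 + (6 + p)) + 4 = (6 + p + 4*p**2) + 4 = 10 + p + 4*p**2)
128*(-115) + B(t) = 128*(-115) + (10 - 10 + 4*(-10)**2) = -14720 + (10 - 10 + 4*100) = -14720 + (10 - 10 + 400) = -14720 + 400 = -14320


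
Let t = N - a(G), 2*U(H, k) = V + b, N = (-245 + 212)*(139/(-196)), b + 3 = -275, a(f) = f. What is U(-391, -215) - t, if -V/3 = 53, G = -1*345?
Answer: -115033/196 ≈ -586.90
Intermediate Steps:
G = -345
V = -159 (V = -3*53 = -159)
b = -278 (b = -3 - 275 = -278)
N = 4587/196 (N = -4587*(-1)/196 = -33*(-139/196) = 4587/196 ≈ 23.403)
U(H, k) = -437/2 (U(H, k) = (-159 - 278)/2 = (½)*(-437) = -437/2)
t = 72207/196 (t = 4587/196 - 1*(-345) = 4587/196 + 345 = 72207/196 ≈ 368.40)
U(-391, -215) - t = -437/2 - 1*72207/196 = -437/2 - 72207/196 = -115033/196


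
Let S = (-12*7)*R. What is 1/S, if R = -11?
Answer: 1/924 ≈ 0.0010823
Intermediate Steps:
S = 924 (S = -12*7*(-11) = -3*28*(-11) = -84*(-11) = 924)
1/S = 1/924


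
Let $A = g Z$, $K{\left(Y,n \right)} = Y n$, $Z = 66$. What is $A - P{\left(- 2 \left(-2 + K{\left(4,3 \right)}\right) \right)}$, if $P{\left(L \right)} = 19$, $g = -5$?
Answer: $-349$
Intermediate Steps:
$A = -330$ ($A = \left(-5\right) 66 = -330$)
$A - P{\left(- 2 \left(-2 + K{\left(4,3 \right)}\right) \right)} = -330 - 19 = -349$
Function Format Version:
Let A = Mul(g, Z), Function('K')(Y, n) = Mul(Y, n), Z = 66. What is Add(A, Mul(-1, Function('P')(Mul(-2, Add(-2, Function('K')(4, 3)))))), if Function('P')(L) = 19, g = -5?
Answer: -349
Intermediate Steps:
A = -330 (A = Mul(-5, 66) = -330)
Add(A, Mul(-1, Function('P')(Mul(-2, Add(-2, Function('K')(4, 3)))))) = Add(-330, Mul(-1, 19)) = Add(-330, -19) = -349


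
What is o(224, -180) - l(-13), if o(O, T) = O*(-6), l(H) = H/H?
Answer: -1345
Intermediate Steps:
l(H) = 1
o(O, T) = -6*O
o(224, -180) - l(-13) = -6*224 - 1*1 = -1344 - 1 = -1345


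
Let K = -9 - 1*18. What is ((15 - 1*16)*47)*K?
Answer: 1269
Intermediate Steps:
K = -27 (K = -9 - 18 = -27)
((15 - 1*16)*47)*K = ((15 - 1*16)*47)*(-27) = ((15 - 16)*47)*(-27) = -1*47*(-27) = -47*(-27) = 1269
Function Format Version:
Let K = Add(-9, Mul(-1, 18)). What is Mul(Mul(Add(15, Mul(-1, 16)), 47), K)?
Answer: 1269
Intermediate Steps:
K = -27 (K = Add(-9, -18) = -27)
Mul(Mul(Add(15, Mul(-1, 16)), 47), K) = Mul(Mul(Add(15, Mul(-1, 16)), 47), -27) = Mul(Mul(Add(15, -16), 47), -27) = Mul(Mul(-1, 47), -27) = Mul(-47, -27) = 1269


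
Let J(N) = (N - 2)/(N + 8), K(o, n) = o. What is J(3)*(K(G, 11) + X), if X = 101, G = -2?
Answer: 9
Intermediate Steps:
J(N) = (-2 + N)/(8 + N)
J(3)*(K(G, 11) + X) = ((-2 + 3)/(8 + 3))*(-2 + 101) = (1/11)*99 = 9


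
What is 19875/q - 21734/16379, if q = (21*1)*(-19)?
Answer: -111401497/2178407 ≈ -51.139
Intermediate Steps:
q = -399 (q = 21*(-19) = -399)
19875/q - 21734/16379 = 19875/(-399) - 21734/16379 = 19875*(-1/399) - 21734*1/16379 = -6625/133 - 21734/16379 = -111401497/2178407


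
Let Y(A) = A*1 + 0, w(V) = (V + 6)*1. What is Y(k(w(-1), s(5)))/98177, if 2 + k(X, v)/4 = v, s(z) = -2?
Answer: -16/98177 ≈ -0.00016297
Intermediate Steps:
w(V) = 6 + V (w(V) = (6 + V)*1 = 6 + V)
k(X, v) = -8 + 4*v
Y(A) = A (Y(A) = A + 0 = A)
Y(k(w(-1), s(5)))/98177 = (-8 + 4*(-2))/98177 = (-8 - 8)*(1/98177) = -16*1/98177 = -16/98177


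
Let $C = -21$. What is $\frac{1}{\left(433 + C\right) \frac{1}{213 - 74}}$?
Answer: $\frac{139}{412} \approx 0.33738$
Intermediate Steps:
$\frac{1}{\left(433 + C\right) \frac{1}{213 - 74}} = \frac{1}{\left(433 - 21\right) \frac{1}{213 - 74}} = \frac{1}{412 \cdot \frac{1}{139}} = \frac{1}{\frac{412}{139}} = \frac{139}{412}$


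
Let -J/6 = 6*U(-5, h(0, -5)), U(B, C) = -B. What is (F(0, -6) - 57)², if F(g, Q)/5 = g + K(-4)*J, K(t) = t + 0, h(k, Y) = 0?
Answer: 12552849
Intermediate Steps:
K(t) = t
J = -180 (J = -36*(-1*(-5)) = -36*5 = -6*30 = -180)
F(g, Q) = 3600 + 5*g (F(g, Q) = 5*(g - 4*(-180)) = 5*(g + 720) = 5*(720 + g) = 3600 + 5*g)
(F(0, -6) - 57)² = ((3600 + 5*0) - 57)² = ((3600 + 0) - 57)² = (3600 - 57)² = 3543² = 12552849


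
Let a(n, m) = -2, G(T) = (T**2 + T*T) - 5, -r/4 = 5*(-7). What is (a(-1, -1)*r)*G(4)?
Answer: -7560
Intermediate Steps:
r = 140 (r = -20*(-7) = -4*(-35) = 140)
G(T) = -5 + 2*T**2 (G(T) = (T**2 + T**2) - 5 = 2*T**2 - 5 = -5 + 2*T**2)
(a(-1, -1)*r)*G(4) = (-2*140)*(-5 + 2*4**2) = -280*(-5 + 2*16) = -280*(-5 + 32) = -280*27 = -7560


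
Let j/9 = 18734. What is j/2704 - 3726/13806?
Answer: 4952349/79768 ≈ 62.084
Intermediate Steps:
j = 168606 (j = 9*18734 = 168606)
j/2704 - 3726/13806 = 168606/2704 - 3726/13806 = 168606*(1/2704) - 3726*1/13806 = 84303/1352 - 207/767 = 4952349/79768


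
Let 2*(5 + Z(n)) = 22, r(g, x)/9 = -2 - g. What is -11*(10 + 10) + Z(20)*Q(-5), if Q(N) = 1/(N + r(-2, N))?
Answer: -1106/5 ≈ -221.20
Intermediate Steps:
r(g, x) = -18 - 9*g (r(g, x) = 9*(-2 - g) = -18 - 9*g)
Z(n) = 6 (Z(n) = -5 + (1/2)*22 = -5 + 11 = 6)
Q(N) = 1/N (Q(N) = 1/(N + (-18 - 9*(-2))) = 1/(N + (-18 + 18)) = 1/(N + 0) = 1/N)
-11*(10 + 10) + Z(20)*Q(-5) = -11*(10 + 10) + 6/(-5) = -11*20 + 6*(-1/5) = -220 - 6/5 = -1106/5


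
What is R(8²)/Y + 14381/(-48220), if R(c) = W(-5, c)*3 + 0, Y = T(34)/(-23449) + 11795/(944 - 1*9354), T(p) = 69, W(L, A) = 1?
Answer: -6502737768749/2672943046780 ≈ -2.4328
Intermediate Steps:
Y = -55432249/39441218 (Y = 69/(-23449) + 11795/(944 - 1*9354) = 69*(-1/23449) + 11795/(944 - 9354) = -69/23449 + 11795/(-8410) = -69/23449 + 11795*(-1/8410) = -69/23449 - 2359/1682 = -55432249/39441218 ≈ -1.4054)
R(c) = 3 (R(c) = 1*3 + 0 = 3 + 0 = 3)
R(8²)/Y + 14381/(-48220) = 3/(-55432249/39441218) + 14381/(-48220) = 3*(-39441218/55432249) + 14381*(-1/48220) = -118323654/55432249 - 14381/48220 = -6502737768749/2672943046780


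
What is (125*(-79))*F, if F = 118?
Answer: -1165250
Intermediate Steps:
(125*(-79))*F = (125*(-79))*118 = -9875*118 = -1165250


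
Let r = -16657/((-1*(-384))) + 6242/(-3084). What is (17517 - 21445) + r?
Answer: -130709019/32896 ≈ -3973.4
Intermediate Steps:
r = -1493531/32896 (r = -16657/384 + 6242*(-1/3084) = -16657*1/384 - 3121/1542 = -16657/384 - 3121/1542 = -1493531/32896 ≈ -45.402)
(17517 - 21445) + r = (17517 - 21445) - 1493531/32896 = -3928 - 1493531/32896 = -130709019/32896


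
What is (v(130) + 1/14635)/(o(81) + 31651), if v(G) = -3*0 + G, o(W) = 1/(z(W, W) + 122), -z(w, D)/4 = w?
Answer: 384315302/93568887135 ≈ 0.0041073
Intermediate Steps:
z(w, D) = -4*w
o(W) = 1/(122 - 4*W) (o(W) = 1/(-4*W + 122) = 1/(122 - 4*W))
v(G) = G (v(G) = 0 + G = G)
(v(130) + 1/14635)/(o(81) + 31651) = (130 + 1/14635)/(-1/(-122 + 4*81) + 31651) = (130 + 1/14635)/(-1/(-122 + 324) + 31651) = 1902551/(14635*(-1/202 + 31651)) = 1902551/(14635*(6393501/202)) = (1902551/14635)*(202/6393501) = 384315302/93568887135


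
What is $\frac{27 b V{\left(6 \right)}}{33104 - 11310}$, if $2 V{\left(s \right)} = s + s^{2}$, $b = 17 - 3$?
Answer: $\frac{3969}{10897} \approx 0.36423$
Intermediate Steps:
$b = 14$
$V{\left(s \right)} = \frac{s}{2} + \frac{s^{2}}{2}$ ($V{\left(s \right)} = \frac{s + s^{2}}{2} = \frac{s}{2} + \frac{s^{2}}{2}$)
$\frac{27 b V{\left(6 \right)}}{33104 - 11310} = \frac{27 \cdot 14 \cdot \frac{1}{2} \cdot 6 \left(1 + 6\right)}{33104 - 11310} = \frac{378 \cdot \frac{1}{2} \cdot 6 \cdot 7}{33104 - 11310} = \frac{378 \cdot 21}{33104 - 11310} = \frac{7938}{21794} = 7938 \cdot \frac{1}{21794} = \frac{3969}{10897}$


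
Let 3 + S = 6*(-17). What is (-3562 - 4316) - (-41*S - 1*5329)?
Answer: -6854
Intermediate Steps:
S = -105 (S = -3 + 6*(-17) = -3 - 102 = -105)
(-3562 - 4316) - (-41*S - 1*5329) = (-3562 - 4316) - (-41*(-105) - 1*5329) = -7878 - (4305 - 5329) = -7878 - 1*(-1024) = -7878 + 1024 = -6854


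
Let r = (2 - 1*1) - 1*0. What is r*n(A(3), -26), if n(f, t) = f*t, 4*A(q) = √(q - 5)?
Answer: -13*I*√2/2 ≈ -9.1924*I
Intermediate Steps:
A(q) = √(-5 + q)/4 (A(q) = √(q - 5)/4 = √(-5 + q)/4)
r = 1 (r = (2 - 1) + 0 = 1 + 0 = 1)
r*n(A(3), -26) = 1*((√(-5 + 3)/4)*(-26)) = 1*((√(-2)/4)*(-26)) = 1*(((I*√2)/4)*(-26)) = 1*((I*√2/4)*(-26)) = 1*(-13*I*√2/2) = -13*I*√2/2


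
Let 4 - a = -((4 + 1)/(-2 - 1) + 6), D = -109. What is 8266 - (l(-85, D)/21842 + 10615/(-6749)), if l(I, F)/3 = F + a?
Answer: 609369328028/73705829 ≈ 8267.6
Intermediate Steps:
a = 25/3 (a = 4 - (-1)*((4 + 1)/(-2 - 1) + 6) = 4 - (-1)*(5/(-3) + 6) = 4 - (-1)*(5*(-1/3) + 6) = 4 - (-1)*(-5/3 + 6) = 4 - (-1)*13/3 = 4 - 1*(-13/3) = 4 + 13/3 = 25/3 ≈ 8.3333)
l(I, F) = 25 + 3*F (l(I, F) = 3*(F + 25/3) = 3*(25/3 + F) = 25 + 3*F)
8266 - (l(-85, D)/21842 + 10615/(-6749)) = 8266 - ((25 + 3*(-109))/21842 + 10615/(-6749)) = 8266 - ((25 - 327)*(1/21842) + 10615*(-1/6749)) = 8266 - (-302*1/21842 - 10615/6749) = 8266 - (-151/10921 - 10615/6749) = 8266 - 1*(-116945514/73705829) = 8266 + 116945514/73705829 = 609369328028/73705829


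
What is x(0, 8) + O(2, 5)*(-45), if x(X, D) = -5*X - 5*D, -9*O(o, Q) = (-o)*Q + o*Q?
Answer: -40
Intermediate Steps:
O(o, Q) = 0 (O(o, Q) = -((-o)*Q + o*Q)/9 = -(-Q*o + Q*o)/9 = -1/9*0 = 0)
x(X, D) = -5*D - 5*X
x(0, 8) + O(2, 5)*(-45) = (-5*8 - 5*0) + 0*(-45) = (-40 + 0) + 0 = -40 + 0 = -40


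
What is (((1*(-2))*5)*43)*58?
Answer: -24940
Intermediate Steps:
(((1*(-2))*5)*43)*58 = (-2*5*43)*58 = -10*43*58 = -430*58 = -24940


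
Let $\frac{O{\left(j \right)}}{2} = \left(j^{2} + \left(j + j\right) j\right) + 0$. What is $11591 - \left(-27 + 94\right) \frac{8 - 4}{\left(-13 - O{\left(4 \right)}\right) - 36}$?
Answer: $\frac{1680963}{145} \approx 11593.0$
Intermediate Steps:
$O{\left(j \right)} = 6 j^{2}$ ($O{\left(j \right)} = 2 \left(\left(j^{2} + \left(j + j\right) j\right) + 0\right) = 2 \left(\left(j^{2} + 2 j j\right) + 0\right) = 2 \left(\left(j^{2} + 2 j^{2}\right) + 0\right) = 2 \left(3 j^{2} + 0\right) = 2 \cdot 3 j^{2} = 6 j^{2}$)
$11591 - \left(-27 + 94\right) \frac{8 - 4}{\left(-13 - O{\left(4 \right)}\right) - 36} = 11591 - \left(-27 + 94\right) \frac{8 - 4}{\left(-13 - 6 \cdot 4^{2}\right) - 36} = 11591 - 67 \frac{4}{\left(-13 - 6 \cdot 16\right) - 36} = 11591 - 67 \frac{4}{\left(-13 - 96\right) - 36} = 11591 - 67 \frac{4}{-109 - 36} = 11591 - 67 \frac{4}{-145} = 11591 - 67 \cdot 4 \left(- \frac{1}{145}\right) = 11591 - 67 \left(- \frac{4}{145}\right) = 11591 - - \frac{268}{145} = 11591 + \frac{268}{145} = \frac{1680963}{145}$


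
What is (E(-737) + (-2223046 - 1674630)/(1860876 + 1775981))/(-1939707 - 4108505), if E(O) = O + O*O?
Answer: -493185929637/5499120537421 ≈ -0.089684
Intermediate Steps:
E(O) = O + O²
(E(-737) + (-2223046 - 1674630)/(1860876 + 1775981))/(-1939707 - 4108505) = (-737*(1 - 737) + (-2223046 - 1674630)/(1860876 + 1775981))/(-1939707 - 4108505) = (-737*(-736) - 3897676/3636857)/(-6048212) = (542432 - 3897676*1/3636857)*(-1/6048212) = (542432 - 3897676/3636857)*(-1/6048212) = (1972743718548/3636857)*(-1/6048212) = -493185929637/5499120537421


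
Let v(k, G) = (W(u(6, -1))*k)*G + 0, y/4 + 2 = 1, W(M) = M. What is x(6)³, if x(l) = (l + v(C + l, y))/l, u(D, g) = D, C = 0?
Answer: -12167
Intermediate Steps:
y = -4 (y = -8 + 4*1 = -8 + 4 = -4)
v(k, G) = 6*G*k (v(k, G) = (6*k)*G + 0 = 6*G*k + 0 = 6*G*k)
x(l) = -23 (x(l) = (l + 6*(-4)*(0 + l))/l = (l + 6*(-4)*l)/l = (l - 24*l)/l = (-23*l)/l = -23)
x(6)³ = (-23)³ = -12167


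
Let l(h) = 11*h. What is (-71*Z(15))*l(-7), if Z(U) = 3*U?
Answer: 246015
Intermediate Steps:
(-71*Z(15))*l(-7) = (-213*15)*(11*(-7)) = -71*45*(-77) = -3195*(-77) = 246015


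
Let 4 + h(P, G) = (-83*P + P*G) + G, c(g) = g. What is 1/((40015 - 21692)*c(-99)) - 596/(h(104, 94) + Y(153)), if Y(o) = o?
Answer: -14810023/34465563 ≈ -0.42971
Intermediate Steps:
h(P, G) = -4 + G - 83*P + G*P (h(P, G) = -4 + ((-83*P + P*G) + G) = -4 + ((-83*P + G*P) + G) = -4 + (G - 83*P + G*P) = -4 + G - 83*P + G*P)
1/((40015 - 21692)*c(-99)) - 596/(h(104, 94) + Y(153)) = 1/((40015 - 21692)*(-99)) - 596/((-4 + 94 - 83*104 + 94*104) + 153) = -1/99/18323 - 596/((-4 + 94 - 8632 + 9776) + 153) = (1/18323)*(-1/99) - 596/(1234 + 153) = -1/1813977 - 596/1387 = -14810023/34465563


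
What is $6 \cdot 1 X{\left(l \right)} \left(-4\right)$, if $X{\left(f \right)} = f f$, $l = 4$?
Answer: $-384$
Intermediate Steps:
$X{\left(f \right)} = f^{2}$
$6 \cdot 1 X{\left(l \right)} \left(-4\right) = 6 \cdot 1 \cdot 4^{2} \left(-4\right) = 6 \cdot 16 \left(-4\right) = 96 \left(-4\right) = -384$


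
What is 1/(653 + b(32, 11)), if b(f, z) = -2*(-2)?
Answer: 1/657 ≈ 0.0015221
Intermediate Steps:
b(f, z) = 4
1/(653 + b(32, 11)) = 1/(653 + 4) = 1/657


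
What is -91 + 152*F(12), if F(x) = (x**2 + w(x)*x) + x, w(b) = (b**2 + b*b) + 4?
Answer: 556229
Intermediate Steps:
w(b) = 4 + 2*b**2 (w(b) = (b**2 + b**2) + 4 = 2*b**2 + 4 = 4 + 2*b**2)
F(x) = x + x**2 + x*(4 + 2*x**2) (F(x) = (x**2 + (4 + 2*x**2)*x) + x = (x**2 + x*(4 + 2*x**2)) + x = x + x**2 + x*(4 + 2*x**2))
-91 + 152*F(12) = -91 + 152*(12*(5 + 12 + 2*12**2)) = -91 + 152*(12*(5 + 12 + 2*144)) = -91 + 152*(12*(5 + 12 + 288)) = -91 + 152*(12*305) = -91 + 152*3660 = -91 + 556320 = 556229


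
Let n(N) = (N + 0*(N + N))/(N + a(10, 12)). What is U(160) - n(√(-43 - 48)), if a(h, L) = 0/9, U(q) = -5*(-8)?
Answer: 39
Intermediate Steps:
U(q) = 40
a(h, L) = 0 (a(h, L) = 0*(⅑) = 0)
n(N) = 1 (n(N) = (N + 0*(N + N))/(N + 0) = (N + 0*(2*N))/N = (N + 0)/N = N/N = 1)
U(160) - n(√(-43 - 48)) = 40 - 1*1 = 40 - 1 = 39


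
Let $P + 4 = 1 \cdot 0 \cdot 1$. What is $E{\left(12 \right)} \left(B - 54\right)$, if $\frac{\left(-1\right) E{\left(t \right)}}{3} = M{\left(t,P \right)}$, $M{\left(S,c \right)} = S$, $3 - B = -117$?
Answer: $-2376$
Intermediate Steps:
$P = -4$ ($P = -4 + 1 \cdot 0 \cdot 1 = -4 + 0 \cdot 1 = -4 + 0 = -4$)
$B = 120$ ($B = 3 - -117 = 3 + 117 = 120$)
$E{\left(t \right)} = - 3 t$
$E{\left(12 \right)} \left(B - 54\right) = \left(-3\right) 12 \left(120 - 54\right) = \left(-36\right) 66 = -2376$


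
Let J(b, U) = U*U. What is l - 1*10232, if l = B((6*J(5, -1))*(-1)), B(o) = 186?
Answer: -10046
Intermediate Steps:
J(b, U) = U**2
l = 186
l - 1*10232 = 186 - 1*10232 = 186 - 10232 = -10046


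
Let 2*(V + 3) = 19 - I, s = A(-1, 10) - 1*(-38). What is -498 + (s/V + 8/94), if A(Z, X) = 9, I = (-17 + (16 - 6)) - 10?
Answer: -348821/705 ≈ -494.78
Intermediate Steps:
I = -17 (I = (-17 + 10) - 10 = -7 - 10 = -17)
s = 47 (s = 9 - 1*(-38) = 9 + 38 = 47)
V = 15 (V = -3 + (19 - 1*(-17))/2 = -3 + (19 + 17)/2 = -3 + (½)*36 = -3 + 18 = 15)
-498 + (s/V + 8/94) = -498 + (47/15 + 8/94) = -498 + (47*(1/15) + 8*(1/94)) = -498 + (47/15 + 4/47) = -498 + 2269/705 = -348821/705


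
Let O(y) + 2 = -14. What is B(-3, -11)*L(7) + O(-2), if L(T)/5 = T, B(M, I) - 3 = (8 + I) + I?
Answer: -401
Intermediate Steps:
O(y) = -16 (O(y) = -2 - 14 = -16)
B(M, I) = 11 + 2*I (B(M, I) = 3 + ((8 + I) + I) = 3 + (8 + 2*I) = 11 + 2*I)
L(T) = 5*T
B(-3, -11)*L(7) + O(-2) = (11 + 2*(-11))*(5*7) - 16 = (11 - 22)*35 - 16 = -11*35 - 16 = -385 - 16 = -401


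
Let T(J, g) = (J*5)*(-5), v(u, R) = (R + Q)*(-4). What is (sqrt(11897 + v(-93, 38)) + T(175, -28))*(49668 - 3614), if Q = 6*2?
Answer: -201486250 + 46054*sqrt(11697) ≈ -1.9651e+8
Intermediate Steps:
Q = 12
v(u, R) = -48 - 4*R (v(u, R) = (R + 12)*(-4) = (12 + R)*(-4) = -48 - 4*R)
T(J, g) = -25*J (T(J, g) = (5*J)*(-5) = -25*J)
(sqrt(11897 + v(-93, 38)) + T(175, -28))*(49668 - 3614) = (sqrt(11897 + (-48 - 4*38)) - 25*175)*(49668 - 3614) = (sqrt(11897 + (-48 - 152)) - 4375)*46054 = (sqrt(11897 - 200) - 4375)*46054 = (sqrt(11697) - 4375)*46054 = (-4375 + sqrt(11697))*46054 = -201486250 + 46054*sqrt(11697)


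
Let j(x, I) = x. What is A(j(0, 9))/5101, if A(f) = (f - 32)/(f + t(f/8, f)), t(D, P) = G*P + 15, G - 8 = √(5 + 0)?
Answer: -32/76515 ≈ -0.00041822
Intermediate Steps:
G = 8 + √5 (G = 8 + √(5 + 0) = 8 + √5 ≈ 10.236)
t(D, P) = 15 + P*(8 + √5) (t(D, P) = (8 + √5)*P + 15 = P*(8 + √5) + 15 = 15 + P*(8 + √5))
A(f) = (-32 + f)/(15 + f + f*(8 + √5)) (A(f) = (f - 32)/(f + (15 + f*(8 + √5))) = (-32 + f)/(15 + f + f*(8 + √5)))
A(j(0, 9))/5101 = ((-32 + 0)/(15 + 0 + 0*(8 + √5)))/5101 = (-32/(15 + 0 + 0))*(1/5101) = (-32/15)*(1/5101) = ((1/15)*(-32))*(1/5101) = -32/15*1/5101 = -32/76515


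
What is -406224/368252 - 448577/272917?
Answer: -69013703203/25125557771 ≈ -2.7468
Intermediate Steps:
-406224/368252 - 448577/272917 = -406224*1/368252 - 448577*1/272917 = -101556/92063 - 448577/272917 = -69013703203/25125557771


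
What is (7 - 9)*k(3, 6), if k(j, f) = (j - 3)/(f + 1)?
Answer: 0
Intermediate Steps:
k(j, f) = (-3 + j)/(1 + f)
(7 - 9)*k(3, 6) = (7 - 9)*((-3 + 3)/(1 + 6)) = -2*0/7 = -2*0 = 0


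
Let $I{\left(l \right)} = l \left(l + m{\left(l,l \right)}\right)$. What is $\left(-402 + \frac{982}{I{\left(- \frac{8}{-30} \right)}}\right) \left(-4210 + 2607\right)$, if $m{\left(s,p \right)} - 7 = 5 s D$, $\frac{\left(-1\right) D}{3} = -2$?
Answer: $\frac{515487}{2} \approx 2.5774 \cdot 10^{5}$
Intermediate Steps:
$D = 6$ ($D = \left(-3\right) \left(-2\right) = 6$)
$m{\left(s,p \right)} = 7 + 30 s$ ($m{\left(s,p \right)} = 7 + 5 s 6 = 7 + 30 s$)
$I{\left(l \right)} = l \left(7 + 31 l\right)$ ($I{\left(l \right)} = l \left(l + \left(7 + 30 l\right)\right) = l \left(7 + 31 l\right)$)
$\left(-402 + \frac{982}{I{\left(- \frac{8}{-30} \right)}}\right) \left(-4210 + 2607\right) = \left(-402 + \frac{982}{- \frac{8}{-30} \left(7 + 31 \left(- \frac{8}{-30}\right)\right)}\right) \left(-4210 + 2607\right) = \left(-402 + \frac{982}{\left(-8\right) \left(- \frac{1}{30}\right) \left(7 + 31 \left(\left(-8\right) \left(- \frac{1}{30}\right)\right)\right)}\right) \left(-1603\right) = \left(-402 + \frac{982}{\frac{4}{15} \left(7 + 31 \cdot \frac{4}{15}\right)}\right) \left(-1603\right) = \left(-402 + \frac{982}{\frac{4}{15} \left(7 + \frac{124}{15}\right)}\right) \left(-1603\right) = \left(-402 + \frac{982}{\frac{4}{15} \cdot \frac{229}{15}}\right) \left(-1603\right) = \left(-402 + \frac{982}{\frac{916}{225}}\right) \left(-1603\right) = \left(-402 + 982 \cdot \frac{225}{916}\right) \left(-1603\right) = \left(-402 + \frac{110475}{458}\right) \left(-1603\right) = \left(- \frac{73641}{458}\right) \left(-1603\right) = \frac{515487}{2}$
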